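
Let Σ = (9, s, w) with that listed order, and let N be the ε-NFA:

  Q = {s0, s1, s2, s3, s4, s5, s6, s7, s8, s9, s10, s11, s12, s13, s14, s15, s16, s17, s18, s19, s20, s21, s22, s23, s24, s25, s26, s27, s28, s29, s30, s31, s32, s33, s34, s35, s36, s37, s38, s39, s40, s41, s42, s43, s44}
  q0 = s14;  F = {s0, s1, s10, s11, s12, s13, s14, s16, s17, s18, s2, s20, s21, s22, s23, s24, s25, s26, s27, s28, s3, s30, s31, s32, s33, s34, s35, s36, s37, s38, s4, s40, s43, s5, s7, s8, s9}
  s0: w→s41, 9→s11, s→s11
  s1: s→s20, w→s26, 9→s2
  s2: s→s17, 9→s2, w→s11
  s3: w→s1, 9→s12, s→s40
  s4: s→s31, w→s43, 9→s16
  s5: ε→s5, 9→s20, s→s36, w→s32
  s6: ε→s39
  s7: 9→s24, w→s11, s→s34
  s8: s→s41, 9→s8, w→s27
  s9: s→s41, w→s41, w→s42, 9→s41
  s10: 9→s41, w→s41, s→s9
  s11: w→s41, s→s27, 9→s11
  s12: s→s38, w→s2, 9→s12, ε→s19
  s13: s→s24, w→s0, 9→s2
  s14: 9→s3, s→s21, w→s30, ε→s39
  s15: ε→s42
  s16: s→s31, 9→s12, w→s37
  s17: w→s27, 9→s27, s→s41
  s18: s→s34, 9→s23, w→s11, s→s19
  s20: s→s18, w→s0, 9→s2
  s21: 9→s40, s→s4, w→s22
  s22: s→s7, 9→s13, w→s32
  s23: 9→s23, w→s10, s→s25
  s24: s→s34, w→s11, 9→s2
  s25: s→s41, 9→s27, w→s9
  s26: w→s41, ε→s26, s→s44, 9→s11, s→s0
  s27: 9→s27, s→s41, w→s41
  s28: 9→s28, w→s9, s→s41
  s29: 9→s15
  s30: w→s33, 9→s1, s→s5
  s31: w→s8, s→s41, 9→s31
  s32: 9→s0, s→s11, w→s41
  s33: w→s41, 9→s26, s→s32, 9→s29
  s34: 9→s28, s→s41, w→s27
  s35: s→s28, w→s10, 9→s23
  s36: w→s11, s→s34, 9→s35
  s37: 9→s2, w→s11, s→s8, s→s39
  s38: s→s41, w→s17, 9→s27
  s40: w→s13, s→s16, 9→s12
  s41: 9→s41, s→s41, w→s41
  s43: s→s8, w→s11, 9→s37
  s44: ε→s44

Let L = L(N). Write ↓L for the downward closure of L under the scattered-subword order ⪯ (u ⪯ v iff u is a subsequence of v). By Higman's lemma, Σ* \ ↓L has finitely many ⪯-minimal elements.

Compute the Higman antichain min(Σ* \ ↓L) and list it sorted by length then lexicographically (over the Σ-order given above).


|Q|=45, |F|=37, |δ|=127 (7 ε).
min D↑ (38 st, q0=0, F={22}): 0:9→1,s→2,w→3 1:9→4,s→5,w→6 2:9→5,s→7,w→8 3:9→6,s→9,w→10 4:9→4,s→11,w→12 5:9→4,s→13,w→14 6:9→12,s→15,w→16 7:9→13,s→17,w→18 8:9→14,s→19,w→20 9:9→15,s→21,w→20 10:9→16,s→20,w→22 11:9→23,s→22,w→24 12:9→12,s→24,w→25 13:9→4,s→17,w→26 14:9→12,s→27,w→28 15:9→12,s→29,w→28 16:9→25,s→28,w→22 17:9→17,s→22,w→30 18:9→26,s→30,w→25 19:9→27,s→31,w→25 20:9→28,s→25,w→22 21:9→32,s→31,w→25 22:9→22,s→22,w→22 23:9→23,s→22,w→22 24:9→23,s→22,w→23 25:9→25,s→23,w→22 26:9→12,s→30,w→25 27:9→12,s→31,w→25 28:9→25,s→25,w→22 29:9→33,s→31,w→25 30:9→30,s→22,w→23 31:9→34,s→22,w→23 32:9→33,s→34,w→35 33:9→33,s→36,w→35 34:9→34,s→22,w→37 35:9→22,s→37,w→22 36:9→23,s→22,w→37 37:9→22,s→22,w→22 (ε-aug+det+¬).
'www': run [44, 35, 13, 2] end={s41,s42} ∉↓L; 3/3 single-dels accept.
'99ss': |S_i|=[44, 33, 17, 7, 1] end={s41} — reject; 4/4 deletions ∈↓L.
'ssss': run [44, 36, 27, 13, 1] end={s41} — reject; 4/4 deletions ∈↓L.
'99s9w': N↓-sim [44, 33, 17, 7, 2, 1] end={s41} ∉↓L; 5/5 single-dels accept.
'wss9w9': run [44, 35, 25, 15, 10, 4, 1] end={s41} ∉↓L; 6/6 deletions ∈↓L.
5 words, ⪯-incomp.

A = [www, 99ss, ssss, 99s9w, wss9w9].


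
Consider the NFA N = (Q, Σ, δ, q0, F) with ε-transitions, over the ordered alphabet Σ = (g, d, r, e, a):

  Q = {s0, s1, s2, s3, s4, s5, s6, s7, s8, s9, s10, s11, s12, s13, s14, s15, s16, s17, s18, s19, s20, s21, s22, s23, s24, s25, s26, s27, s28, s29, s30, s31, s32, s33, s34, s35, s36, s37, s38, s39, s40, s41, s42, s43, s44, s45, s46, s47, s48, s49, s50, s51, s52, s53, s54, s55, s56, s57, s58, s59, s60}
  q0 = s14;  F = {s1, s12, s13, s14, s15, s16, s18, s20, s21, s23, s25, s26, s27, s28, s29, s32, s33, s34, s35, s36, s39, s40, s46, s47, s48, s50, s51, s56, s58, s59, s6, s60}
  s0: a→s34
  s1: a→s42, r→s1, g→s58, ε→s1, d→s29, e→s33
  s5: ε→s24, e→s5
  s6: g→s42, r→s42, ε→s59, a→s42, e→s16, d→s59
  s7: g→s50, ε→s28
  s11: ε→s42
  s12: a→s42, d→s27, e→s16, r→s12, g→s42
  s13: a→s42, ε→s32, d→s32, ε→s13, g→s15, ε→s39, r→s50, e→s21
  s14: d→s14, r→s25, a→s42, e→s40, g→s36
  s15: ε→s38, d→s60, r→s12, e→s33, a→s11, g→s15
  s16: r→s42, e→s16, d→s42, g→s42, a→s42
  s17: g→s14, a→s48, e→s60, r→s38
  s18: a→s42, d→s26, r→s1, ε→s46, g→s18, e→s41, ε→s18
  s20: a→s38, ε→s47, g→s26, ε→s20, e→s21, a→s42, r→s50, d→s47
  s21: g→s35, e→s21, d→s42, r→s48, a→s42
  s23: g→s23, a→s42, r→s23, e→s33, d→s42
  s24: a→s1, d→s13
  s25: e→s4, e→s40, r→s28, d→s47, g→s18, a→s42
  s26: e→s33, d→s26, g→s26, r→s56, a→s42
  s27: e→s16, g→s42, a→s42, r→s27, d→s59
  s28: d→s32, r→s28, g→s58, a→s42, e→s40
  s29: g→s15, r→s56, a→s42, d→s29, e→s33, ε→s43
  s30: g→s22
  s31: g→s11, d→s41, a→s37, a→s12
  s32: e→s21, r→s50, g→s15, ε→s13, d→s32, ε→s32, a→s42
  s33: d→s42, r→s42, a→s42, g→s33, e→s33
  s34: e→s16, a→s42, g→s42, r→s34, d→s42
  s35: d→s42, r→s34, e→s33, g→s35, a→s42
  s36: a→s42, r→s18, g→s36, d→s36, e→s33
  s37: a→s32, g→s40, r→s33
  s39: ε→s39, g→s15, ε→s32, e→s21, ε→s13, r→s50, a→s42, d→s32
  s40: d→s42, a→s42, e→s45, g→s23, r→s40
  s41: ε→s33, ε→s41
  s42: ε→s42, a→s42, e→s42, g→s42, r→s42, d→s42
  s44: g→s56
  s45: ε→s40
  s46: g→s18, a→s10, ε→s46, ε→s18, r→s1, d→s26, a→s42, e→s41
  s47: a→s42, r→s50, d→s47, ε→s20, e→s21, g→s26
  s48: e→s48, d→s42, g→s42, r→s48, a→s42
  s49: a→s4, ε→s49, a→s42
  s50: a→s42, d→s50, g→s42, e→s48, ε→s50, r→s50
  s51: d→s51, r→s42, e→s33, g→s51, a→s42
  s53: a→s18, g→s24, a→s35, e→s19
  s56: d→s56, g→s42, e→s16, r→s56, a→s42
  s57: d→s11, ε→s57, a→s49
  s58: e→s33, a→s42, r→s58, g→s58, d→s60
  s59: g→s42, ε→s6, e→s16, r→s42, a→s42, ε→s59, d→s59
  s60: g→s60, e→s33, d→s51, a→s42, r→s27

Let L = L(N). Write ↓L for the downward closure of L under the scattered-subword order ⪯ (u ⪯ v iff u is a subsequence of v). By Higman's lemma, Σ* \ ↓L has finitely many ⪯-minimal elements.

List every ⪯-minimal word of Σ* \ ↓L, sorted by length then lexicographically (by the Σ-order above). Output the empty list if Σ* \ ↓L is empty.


|Q|=61, |F|=32, |δ|=225 (31 ε).
min D↑ (28 st, q0=0, F={4}): 0:g→1,d→0,r→2,e→3,a→4 1:g→1,d→1,r→5,e→6,a→4 2:g→5,d→7,r→8,e→3,a→4 3:g→9,d→4,r→3,e→3,a→4 4:g→4,d→4,r→4,e→4,a→4 5:g→5,d→10,r→11,e→6,a→4 6:g→6,d→4,r→4,e→6,a→4 7:g→10,d→7,r→12,e→13,a→4 8:g→14,d→15,r→8,e→3,a→4 9:g→9,d→4,r→9,e→6,a→4 10:g→10,d→10,r→16,e→6,a→4 11:g→14,d→17,r→11,e→6,a→4 12:g→4,d→12,r→12,e→18,a→4 13:g→19,d→4,r→18,e→13,a→4 14:g→14,d→20,r→14,e→6,a→4 15:g→21,d→15,r→12,e→13,a→4 16:g→4,d→16,r→16,e→22,a→4 17:g→21,d→17,r→16,e→6,a→4 18:g→4,d→4,r→18,e→18,a→4 19:g→19,d→4,r→23,e→6,a→4 20:g→20,d→24,r→25,e→6,a→4 21:g→21,d→20,r→26,e→6,a→4 22:g→4,d→4,r→4,e→22,a→4 23:g→4,d→4,r→23,e→22,a→4 24:g→24,d→24,r→4,e→6,a→4 25:g→4,d→27,r→25,e→22,a→4 26:g→4,d→25,r→26,e→22,a→4 27:g→4,d→27,r→4,e→22,a→4.
'a': run [40, 4] end={s10,s11,s38,s42} ∉↓L; 1/1 deletions ∈↓L.
'ed': run [40, 12, 1] end={s42} — reject; 2/2 del acc.
'ger': |S_i|=[40, 26, 4, 1] end={s42} — reject; 3/3 del acc.
'rdrg': |S_i|=[40, 38, 26, 10, 1] end={s42} rej; 4/4 deletions ∈↓L.
'rrgddr': N↓-sim [40, 38, 29, 16, 8, 6, 1] end={s42} — reject; 6/6 del acc.
5 obstructions.

Antichain: [a, ed, ger, rdrg, rrgddr].


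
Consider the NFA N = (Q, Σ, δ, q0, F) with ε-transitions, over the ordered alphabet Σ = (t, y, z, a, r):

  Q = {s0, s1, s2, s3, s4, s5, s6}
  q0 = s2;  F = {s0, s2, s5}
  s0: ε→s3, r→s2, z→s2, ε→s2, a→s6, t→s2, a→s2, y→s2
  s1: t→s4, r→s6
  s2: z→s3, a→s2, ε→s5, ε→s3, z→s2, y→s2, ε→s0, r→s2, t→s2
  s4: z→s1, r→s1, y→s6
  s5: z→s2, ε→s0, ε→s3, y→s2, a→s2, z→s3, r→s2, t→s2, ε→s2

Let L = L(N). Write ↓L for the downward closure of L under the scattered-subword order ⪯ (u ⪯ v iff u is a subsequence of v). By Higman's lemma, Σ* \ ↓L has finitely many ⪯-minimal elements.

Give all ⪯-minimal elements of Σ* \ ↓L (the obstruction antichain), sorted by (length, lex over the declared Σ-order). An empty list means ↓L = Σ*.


|Q|=7, |F|=3, |δ|=31 (8 ε).
min D↑ (1 st, q0=0, F={}): 0:t→0,y→0,z→0,a→0,r→0 [Hopcroft].
L(D↑) = ∅ ⇒ ↓L = Σ*.

Antichain: [].


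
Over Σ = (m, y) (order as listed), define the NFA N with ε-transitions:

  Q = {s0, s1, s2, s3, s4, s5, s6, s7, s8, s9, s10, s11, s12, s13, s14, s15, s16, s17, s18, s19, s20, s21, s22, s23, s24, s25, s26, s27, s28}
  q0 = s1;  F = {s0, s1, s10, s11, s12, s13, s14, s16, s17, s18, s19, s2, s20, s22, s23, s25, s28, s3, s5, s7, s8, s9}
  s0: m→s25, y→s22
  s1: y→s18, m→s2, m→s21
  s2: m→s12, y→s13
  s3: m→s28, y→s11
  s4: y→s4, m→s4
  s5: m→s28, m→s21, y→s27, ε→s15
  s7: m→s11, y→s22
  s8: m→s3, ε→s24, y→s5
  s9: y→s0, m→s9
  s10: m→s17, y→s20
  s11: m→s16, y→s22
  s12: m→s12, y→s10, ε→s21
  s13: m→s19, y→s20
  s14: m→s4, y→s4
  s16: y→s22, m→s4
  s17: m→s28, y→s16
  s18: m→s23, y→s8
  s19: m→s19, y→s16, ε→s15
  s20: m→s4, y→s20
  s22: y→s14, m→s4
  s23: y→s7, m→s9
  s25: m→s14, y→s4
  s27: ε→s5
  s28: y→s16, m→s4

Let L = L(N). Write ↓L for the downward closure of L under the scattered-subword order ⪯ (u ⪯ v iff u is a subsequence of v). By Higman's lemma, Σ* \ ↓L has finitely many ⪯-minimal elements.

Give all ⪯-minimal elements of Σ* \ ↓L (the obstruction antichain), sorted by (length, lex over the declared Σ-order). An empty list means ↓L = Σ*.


|Q|=29, |F|=22, |δ|=53 (5 ε).
min D↑ (23 st, q0=0, F={16}): 0:m→1,y→2 1:m→3,y→4 2:m→5,y→6 3:m→3,y→7 4:m→8,y→9 5:m→10,y→11 6:m→12,y→13 7:m→14,y→9 8:m→8,y→15 9:m→16,y→9 10:m→10,y→17 11:m→18,y→19 12:m→20,y→18 13:m→20,y→13 14:m→20,y→15 15:m→16,y→19 16:m→16,y→16 17:m→21,y→19 18:m→15,y→19 19:m→16,y→22 20:m→16,y→15 21:m→22,y→16 22:m→16,y→16.
'myym': |S_i|=[27, 21, 15, 5, 1] end={s4} — reject; 4/4 single-dels accept.
'yymmm': run [27, 24, 17, 9, 5, 1] end={s4} ∉↓L; 5/5 single-dels accept.
'yyymm': N↓-sim [27, 24, 17, 11, 6, 1] end={s4} ∉↓L; 5/5 single-dels accept.
'mmymmm': N↓-sim [27, 21, 16, 10, 7, 5, 1] end={s4} — reject; 6/6 single-dels accept.
'ymmymy': |S_i|=[27, 24, 16, 11, 6, 3, 1] end={s4} — reject; 6/6 deletions ∈↓L.
'ymyyyy': N↓-sim [27, 24, 16, 8, 3, 2, 1] end={s4} ∉↓L; 6/6 del acc.
6 words, ⪯-incomp.

Antichain: [myym, yymmm, yyymm, mmymmm, ymmymy, ymyyyy].


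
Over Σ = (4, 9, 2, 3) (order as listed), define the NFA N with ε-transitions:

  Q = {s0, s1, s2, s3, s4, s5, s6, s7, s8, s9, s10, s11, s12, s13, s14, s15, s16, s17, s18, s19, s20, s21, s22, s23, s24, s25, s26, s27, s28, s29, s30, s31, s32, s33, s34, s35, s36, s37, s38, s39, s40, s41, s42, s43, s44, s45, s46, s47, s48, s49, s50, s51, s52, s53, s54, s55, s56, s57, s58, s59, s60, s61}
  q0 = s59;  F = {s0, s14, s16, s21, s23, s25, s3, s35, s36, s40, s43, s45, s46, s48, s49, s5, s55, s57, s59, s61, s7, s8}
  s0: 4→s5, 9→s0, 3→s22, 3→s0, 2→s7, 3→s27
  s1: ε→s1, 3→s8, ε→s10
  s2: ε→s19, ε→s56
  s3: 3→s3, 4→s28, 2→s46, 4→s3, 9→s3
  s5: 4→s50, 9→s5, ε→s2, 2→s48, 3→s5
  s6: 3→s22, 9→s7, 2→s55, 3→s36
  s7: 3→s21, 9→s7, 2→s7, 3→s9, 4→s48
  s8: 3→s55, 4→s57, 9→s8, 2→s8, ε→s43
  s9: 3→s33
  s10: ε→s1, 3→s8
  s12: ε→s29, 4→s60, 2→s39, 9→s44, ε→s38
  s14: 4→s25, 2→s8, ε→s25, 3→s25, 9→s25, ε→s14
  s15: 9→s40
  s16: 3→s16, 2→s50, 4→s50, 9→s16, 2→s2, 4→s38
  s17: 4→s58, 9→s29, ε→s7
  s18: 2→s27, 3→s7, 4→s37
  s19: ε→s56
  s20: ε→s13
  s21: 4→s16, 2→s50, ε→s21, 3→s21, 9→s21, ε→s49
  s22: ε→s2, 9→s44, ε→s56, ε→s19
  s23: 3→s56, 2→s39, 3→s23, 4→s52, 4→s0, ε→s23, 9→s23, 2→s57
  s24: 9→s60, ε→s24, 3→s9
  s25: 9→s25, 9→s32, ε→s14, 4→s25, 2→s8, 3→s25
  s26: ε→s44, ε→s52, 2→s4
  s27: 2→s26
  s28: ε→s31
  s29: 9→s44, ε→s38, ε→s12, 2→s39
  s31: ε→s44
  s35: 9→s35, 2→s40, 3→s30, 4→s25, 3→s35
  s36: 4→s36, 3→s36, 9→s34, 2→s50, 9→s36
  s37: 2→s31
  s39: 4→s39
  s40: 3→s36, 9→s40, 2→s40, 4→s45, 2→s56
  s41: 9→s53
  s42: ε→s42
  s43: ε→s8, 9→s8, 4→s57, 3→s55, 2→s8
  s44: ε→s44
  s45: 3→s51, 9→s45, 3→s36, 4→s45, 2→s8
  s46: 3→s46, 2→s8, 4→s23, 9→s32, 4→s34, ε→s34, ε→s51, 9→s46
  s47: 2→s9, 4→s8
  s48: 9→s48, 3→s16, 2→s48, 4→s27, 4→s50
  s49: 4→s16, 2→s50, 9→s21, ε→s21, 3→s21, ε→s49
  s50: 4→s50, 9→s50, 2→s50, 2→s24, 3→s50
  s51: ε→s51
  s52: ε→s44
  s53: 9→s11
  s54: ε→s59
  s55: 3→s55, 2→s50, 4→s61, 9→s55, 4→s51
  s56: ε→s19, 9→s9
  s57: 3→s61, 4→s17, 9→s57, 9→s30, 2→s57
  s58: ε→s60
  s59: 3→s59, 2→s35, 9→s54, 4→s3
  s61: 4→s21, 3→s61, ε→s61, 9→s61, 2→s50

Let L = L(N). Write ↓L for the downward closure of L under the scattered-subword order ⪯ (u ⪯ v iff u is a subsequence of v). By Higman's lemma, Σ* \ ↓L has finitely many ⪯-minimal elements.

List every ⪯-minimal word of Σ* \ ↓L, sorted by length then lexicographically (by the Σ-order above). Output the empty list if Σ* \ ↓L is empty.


Antichain: [2232, 424444].

|Q|=62, |F|=22, |δ|=183 (41 ε).
min D↑ (20 st, q0=0, F={13}): 0:4→1,9→0,2→2,3→0 1:4→1,9→1,2→3,3→1 2:4→4,9→2,2→5,3→2 3:4→6,9→3,2→7,3→3 4:4→4,9→4,2→7,3→4 5:4→8,9→5,2→5,3→9 6:4→10,9→6,2→11,3→6 7:4→11,9→7,2→7,3→12 8:4→8,9→8,2→7,3→9 9:4→9,9→9,2→13,3→9 10:4→14,9→10,2→15,3→10 11:4→15,9→11,2→11,3→16 12:4→16,9→12,2→13,3→12 13:4→13,9→13,2→13,3→13 14:4→13,9→14,2→17,3→14 15:4→17,9→15,2→15,3→18 16:4→18,9→16,2→13,3→16 17:4→13,9→17,2→17,3→19 18:4→19,9→18,2→13,3→18 19:4→13,9→19,2→13,3→19 (ε-aug+det+¬).
'2232': run [49, 44, 35, 17, 8] end={s19,s2,s24,s33,s50,s56,s60,s9} rej; 4/4 deletions ∈↓L.
'424444': run [49, 45, 38, 33, 27, 19, 12] end={s24,s26,s27,s33,s38,s39,s4,s44,s50,s52,s60,s9} rej; 6/6 single-dels accept.
2 obstructions.


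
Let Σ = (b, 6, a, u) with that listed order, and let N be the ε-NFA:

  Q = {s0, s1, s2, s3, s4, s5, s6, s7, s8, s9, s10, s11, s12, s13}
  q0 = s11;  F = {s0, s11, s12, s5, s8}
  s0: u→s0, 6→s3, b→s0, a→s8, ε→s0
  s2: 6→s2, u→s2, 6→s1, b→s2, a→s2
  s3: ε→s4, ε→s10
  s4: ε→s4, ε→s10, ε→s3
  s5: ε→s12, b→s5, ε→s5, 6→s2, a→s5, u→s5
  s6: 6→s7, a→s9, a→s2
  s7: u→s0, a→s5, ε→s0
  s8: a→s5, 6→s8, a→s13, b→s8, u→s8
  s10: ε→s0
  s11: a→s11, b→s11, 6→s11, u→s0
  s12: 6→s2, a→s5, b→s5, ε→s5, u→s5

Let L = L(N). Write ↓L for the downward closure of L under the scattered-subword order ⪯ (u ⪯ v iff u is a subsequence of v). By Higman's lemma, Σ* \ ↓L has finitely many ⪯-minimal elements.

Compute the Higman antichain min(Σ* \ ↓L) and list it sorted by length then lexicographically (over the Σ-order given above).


A = [uaa6].

|Q|=14, |F|=5, |δ|=42 (11 ε).
min D↑ (5 st, q0=0, F={4}): 0:b→0,6→0,a→0,u→1 1:b→1,6→1,a→2,u→1 2:b→2,6→2,a→3,u→2 3:b→3,6→4,a→3,u→3 4:b→4,6→4,a→4,u→4.
'uaa6': N↓-sim [11, 10, 6, 5, 2] end={s1,s2} ∉↓L; 4/4 deletions ∈↓L.
1 obstructions.


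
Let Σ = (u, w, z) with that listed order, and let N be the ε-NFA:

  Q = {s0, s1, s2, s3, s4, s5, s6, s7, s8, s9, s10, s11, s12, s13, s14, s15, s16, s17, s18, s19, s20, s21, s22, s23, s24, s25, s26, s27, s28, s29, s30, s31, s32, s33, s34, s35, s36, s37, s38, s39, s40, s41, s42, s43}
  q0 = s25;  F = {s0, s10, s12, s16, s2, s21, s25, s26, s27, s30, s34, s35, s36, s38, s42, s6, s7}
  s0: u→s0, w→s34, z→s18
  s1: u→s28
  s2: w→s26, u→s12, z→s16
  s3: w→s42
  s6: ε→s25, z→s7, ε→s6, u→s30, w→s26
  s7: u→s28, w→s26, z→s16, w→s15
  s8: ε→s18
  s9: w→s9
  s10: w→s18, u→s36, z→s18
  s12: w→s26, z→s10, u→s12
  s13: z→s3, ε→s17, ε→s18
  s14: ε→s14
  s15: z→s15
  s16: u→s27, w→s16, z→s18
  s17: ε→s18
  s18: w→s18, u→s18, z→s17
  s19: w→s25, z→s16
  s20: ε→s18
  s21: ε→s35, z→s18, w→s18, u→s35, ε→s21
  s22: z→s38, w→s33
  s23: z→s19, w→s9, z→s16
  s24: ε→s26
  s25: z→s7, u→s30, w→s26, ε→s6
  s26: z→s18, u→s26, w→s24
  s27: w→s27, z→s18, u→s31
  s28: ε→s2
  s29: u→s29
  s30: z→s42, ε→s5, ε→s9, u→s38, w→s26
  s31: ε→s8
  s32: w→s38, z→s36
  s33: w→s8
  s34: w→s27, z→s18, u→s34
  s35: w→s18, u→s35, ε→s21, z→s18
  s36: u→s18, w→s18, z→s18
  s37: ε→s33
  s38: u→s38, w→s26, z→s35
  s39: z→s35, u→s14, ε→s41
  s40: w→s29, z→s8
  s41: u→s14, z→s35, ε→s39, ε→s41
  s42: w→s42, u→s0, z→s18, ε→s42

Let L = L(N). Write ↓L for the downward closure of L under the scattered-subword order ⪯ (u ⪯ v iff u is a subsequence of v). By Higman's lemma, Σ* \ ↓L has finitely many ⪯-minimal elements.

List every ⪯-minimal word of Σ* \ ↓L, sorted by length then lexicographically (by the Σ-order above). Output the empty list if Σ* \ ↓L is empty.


Antichain: [wz, uzz, zzz, uuzw, zzuu, uzuwwu].

|Q|=44, |F|=17, |δ|=99 (22 ε).
min D↑ (16 st, q0=0, F={6}): 0:u→1,w→2,z→3 1:u→4,w→2,z→5 2:u→2,w→2,z→6 3:u→7,w→2,z→8 4:u→4,w→2,z→9 5:u→10,w→5,z→6 6:u→6,w→6,z→6 7:u→11,w→2,z→8 8:u→12,w→8,z→6 9:u→9,w→6,z→6 10:u→10,w→13,z→6 11:u→11,w→2,z→14 12:u→6,w→12,z→6 13:u→13,w→12,z→6 14:u→15,w→6,z→6 15:u→6,w→6,z→6 [Hopcroft].
'wz': run [26, 13, 3] end={s15,s17,s18} rej; 2/2 single-dels accept.
'uzz': N↓-sim [26, 22, 13, 2] end={s17,s18} rej; 3/3 single-dels accept.
'zzz': |S_i|=[26, 20, 9, 3] end={s15,s17,s18} rej; 3/3 del acc.
'uuzw': run [26, 22, 15, 6, 2] end={s17,s18} rej; 4/4 del acc.
'zzuu': N↓-sim [26, 20, 9, 6, 4] end={s17,s18,s31,s8} rej; 4/4 del acc.
'uzuwwu': N↓-sim [26, 22, 13, 10, 6, 5, 4] end={s17,s18,s31,s8} — reject; 6/6 del acc.
6 words, ⪯-incomp.


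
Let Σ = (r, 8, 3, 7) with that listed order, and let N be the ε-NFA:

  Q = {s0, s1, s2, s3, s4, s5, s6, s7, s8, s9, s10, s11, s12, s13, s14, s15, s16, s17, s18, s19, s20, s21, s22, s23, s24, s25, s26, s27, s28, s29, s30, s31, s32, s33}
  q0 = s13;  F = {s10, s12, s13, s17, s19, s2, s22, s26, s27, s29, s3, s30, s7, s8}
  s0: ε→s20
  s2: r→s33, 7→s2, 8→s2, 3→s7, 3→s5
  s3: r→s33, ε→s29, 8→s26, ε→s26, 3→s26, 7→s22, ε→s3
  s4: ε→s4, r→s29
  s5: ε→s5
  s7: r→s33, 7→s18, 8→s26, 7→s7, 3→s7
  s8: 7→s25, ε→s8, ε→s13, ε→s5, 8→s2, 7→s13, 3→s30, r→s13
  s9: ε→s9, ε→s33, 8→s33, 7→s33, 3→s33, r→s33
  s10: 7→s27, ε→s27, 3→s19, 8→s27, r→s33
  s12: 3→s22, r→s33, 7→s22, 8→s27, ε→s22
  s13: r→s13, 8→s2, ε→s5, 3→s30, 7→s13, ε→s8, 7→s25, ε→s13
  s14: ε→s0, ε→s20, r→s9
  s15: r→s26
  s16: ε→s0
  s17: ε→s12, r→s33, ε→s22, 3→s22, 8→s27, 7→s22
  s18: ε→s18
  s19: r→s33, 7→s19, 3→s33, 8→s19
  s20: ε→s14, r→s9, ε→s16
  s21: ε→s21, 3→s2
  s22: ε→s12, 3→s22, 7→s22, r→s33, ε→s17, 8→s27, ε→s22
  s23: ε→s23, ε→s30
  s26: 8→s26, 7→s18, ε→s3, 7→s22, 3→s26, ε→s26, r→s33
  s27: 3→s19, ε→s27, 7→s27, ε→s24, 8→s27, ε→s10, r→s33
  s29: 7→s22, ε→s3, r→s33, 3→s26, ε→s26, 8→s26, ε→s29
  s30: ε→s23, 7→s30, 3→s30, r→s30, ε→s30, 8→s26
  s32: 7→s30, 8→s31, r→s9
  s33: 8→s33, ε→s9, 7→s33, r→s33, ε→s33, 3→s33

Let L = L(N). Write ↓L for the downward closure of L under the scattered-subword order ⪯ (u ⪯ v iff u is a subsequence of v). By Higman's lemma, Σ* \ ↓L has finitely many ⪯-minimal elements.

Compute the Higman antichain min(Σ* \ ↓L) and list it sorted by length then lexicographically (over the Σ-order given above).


min(Σ*\↓L) = [8r, 387833].

|Q|=34, |F|=14, |δ|=119 (42 ε).
min D↑ (9 st, q0=0, F={3}): 0:r→0,8→1,3→2,7→0 1:r→3,8→1,3→4,7→1 2:r→2,8→5,3→2,7→2 3:r→3,8→3,3→3,7→3 4:r→3,8→5,3→4,7→4 5:r→3,8→5,3→5,7→6 6:r→3,8→7,3→6,7→6 7:r→3,8→7,3→8,7→7 8:r→3,8→8,3→3,7→8.
'8r': run [21, 16, 2] end={s33,s9} ∉↓L; 2/2 del acc.
'387833': |S_i|=[21, 17, 13, 10, 6, 3, 2] end={s33,s9} ∉↓L; 6/6 del acc.
2 words, ⪯-incomp.


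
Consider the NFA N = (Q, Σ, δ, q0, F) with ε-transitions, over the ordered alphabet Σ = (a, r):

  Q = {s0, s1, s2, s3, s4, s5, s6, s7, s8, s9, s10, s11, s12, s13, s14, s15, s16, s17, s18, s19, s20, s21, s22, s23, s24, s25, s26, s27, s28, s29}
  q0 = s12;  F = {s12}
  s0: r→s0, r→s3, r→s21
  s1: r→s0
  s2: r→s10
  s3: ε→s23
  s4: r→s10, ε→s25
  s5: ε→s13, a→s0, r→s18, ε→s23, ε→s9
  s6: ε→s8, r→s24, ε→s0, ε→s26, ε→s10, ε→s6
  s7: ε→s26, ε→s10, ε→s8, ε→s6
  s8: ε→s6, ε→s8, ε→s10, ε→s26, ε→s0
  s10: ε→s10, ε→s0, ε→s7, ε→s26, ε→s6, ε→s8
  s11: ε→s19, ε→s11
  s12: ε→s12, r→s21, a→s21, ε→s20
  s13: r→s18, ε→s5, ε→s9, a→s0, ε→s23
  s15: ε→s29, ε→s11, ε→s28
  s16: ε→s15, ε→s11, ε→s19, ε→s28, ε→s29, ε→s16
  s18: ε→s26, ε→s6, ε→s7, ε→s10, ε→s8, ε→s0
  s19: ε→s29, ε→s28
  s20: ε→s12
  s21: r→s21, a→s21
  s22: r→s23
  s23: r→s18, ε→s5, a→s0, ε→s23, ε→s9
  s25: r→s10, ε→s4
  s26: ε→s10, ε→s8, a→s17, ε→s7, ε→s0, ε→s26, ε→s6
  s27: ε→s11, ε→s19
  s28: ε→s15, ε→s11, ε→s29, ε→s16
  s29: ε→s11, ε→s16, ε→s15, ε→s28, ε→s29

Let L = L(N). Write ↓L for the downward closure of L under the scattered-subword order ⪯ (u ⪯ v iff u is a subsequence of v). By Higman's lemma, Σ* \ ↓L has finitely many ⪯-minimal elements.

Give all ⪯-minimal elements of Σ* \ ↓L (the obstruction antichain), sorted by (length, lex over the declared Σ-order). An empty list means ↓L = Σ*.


|Q|=30, |F|=1, |δ|=91 (71 ε).
min D↑ (2 st, q0=0, F={1}): 0:a→1,r→1 1:a→1,r→1 (ε-aug+det+¬).
'a': |S_i|=[3, 1] end={s21} rej; 1/1 del acc.
'r': N↓-sim [3, 1] end={s21} ∉↓L; 1/1 del acc.
2 obstructions.

Antichain: [a, r].


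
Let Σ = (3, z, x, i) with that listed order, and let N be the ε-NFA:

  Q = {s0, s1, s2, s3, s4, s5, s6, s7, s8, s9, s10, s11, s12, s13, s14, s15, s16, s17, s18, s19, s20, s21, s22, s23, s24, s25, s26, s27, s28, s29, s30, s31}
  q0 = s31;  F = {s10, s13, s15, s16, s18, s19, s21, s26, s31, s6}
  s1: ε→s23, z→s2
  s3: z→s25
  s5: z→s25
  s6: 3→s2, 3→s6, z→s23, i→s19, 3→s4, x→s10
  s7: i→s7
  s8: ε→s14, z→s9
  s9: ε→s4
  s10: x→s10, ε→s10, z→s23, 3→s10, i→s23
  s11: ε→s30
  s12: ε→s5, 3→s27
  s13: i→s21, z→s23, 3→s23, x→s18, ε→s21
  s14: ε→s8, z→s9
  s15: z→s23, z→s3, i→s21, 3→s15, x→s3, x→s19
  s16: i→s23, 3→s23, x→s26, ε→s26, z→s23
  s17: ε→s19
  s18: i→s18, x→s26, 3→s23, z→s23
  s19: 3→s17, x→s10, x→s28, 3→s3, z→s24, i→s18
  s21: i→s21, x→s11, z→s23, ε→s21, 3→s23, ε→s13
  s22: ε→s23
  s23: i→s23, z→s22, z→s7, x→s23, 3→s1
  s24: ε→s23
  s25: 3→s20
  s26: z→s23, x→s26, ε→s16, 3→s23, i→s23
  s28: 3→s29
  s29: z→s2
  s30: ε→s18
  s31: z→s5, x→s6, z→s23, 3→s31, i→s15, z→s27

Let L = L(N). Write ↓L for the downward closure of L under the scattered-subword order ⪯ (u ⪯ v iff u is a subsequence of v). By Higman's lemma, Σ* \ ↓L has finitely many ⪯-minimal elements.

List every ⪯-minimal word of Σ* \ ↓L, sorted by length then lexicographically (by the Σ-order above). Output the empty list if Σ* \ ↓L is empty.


|Q|=32, |F|=10, |δ|=79 (16 ε).
min D↑ (9 st, q0=0, F={1}): 0:3→0,z→1,x→2,i→3 1:3→1,z→1,x→1,i→1 2:3→2,z→1,x→4,i→5 3:3→3,z→1,x→5,i→6 4:3→4,z→1,x→4,i→1 5:3→5,z→1,x→4,i→7 6:3→1,z→1,x→7,i→6 7:3→1,z→1,x→8,i→7 8:3→1,z→1,x→8,i→1 [Hopcroft].
'z': run [27, 11] end={s1,s2,s20,s22,s23,s24,s25,s27,s3,s5,s7} rej; 1/1 del acc.
'xxi': N↓-sim [27, 21, 10, 5] end={s1,s2,s22,s23,s7} ∉↓L; 3/3 del acc.
'ii3': |S_i|=[27, 22, 12, 5] end={s1,s2,s22,s23,s7} ∉↓L; 3/3 del acc.
3 obstructions.

Antichain: [z, xxi, ii3].


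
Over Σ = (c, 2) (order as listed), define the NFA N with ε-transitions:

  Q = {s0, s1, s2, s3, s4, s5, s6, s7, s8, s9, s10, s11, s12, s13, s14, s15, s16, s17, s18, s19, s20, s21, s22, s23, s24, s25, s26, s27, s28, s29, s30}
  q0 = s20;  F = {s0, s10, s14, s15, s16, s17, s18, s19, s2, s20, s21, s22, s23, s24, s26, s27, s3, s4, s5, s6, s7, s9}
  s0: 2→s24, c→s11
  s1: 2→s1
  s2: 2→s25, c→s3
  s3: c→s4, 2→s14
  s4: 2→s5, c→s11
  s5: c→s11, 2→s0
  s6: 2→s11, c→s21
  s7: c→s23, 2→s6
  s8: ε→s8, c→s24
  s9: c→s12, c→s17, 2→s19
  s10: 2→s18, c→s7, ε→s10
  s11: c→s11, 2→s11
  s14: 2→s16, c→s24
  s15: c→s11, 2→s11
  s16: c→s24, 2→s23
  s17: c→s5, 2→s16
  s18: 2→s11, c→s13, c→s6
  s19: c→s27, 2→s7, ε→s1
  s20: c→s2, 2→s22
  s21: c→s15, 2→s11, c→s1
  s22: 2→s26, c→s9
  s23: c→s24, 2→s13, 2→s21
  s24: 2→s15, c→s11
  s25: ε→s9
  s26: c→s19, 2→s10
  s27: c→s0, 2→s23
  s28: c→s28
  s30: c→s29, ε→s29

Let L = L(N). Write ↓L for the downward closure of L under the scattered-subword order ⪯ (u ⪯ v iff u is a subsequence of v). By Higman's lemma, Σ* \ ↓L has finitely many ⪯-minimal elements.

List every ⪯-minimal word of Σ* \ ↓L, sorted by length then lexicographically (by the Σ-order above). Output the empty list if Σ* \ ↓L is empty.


|Q|=31, |F|=22, |δ|=59 (5 ε).
min D↑ (23 st, q0=0, F={11}): 0:c→1,2→2 1:c→3,2→4 2:c→4,2→5 3:c→6,2→7 4:c→8,2→9 5:c→9,2→10 6:c→11,2→12 7:c→13,2→14 8:c→12,2→14 9:c→15,2→16 10:c→16,2→17 11:c→11,2→11 12:c→11,2→18 13:c→11,2→19 14:c→13,2→20 15:c→18,2→20 16:c→20,2→21 17:c→21,2→11 18:c→11,2→13 19:c→11,2→11 20:c→13,2→22 21:c→22,2→11 22:c→19,2→11.
'cccc': run [27, 22, 16, 7, 1] end={s11} rej; 4/4 single-dels accept.
'22222': run [27, 23, 16, 11, 7, 2] end={s1,s11} rej; 5/5 del acc.
'cc2c22': run [27, 22, 16, 11, 4, 3, 2] end={s1,s11} — reject; 6/6 deletions ∈↓L.
3 words, ⪯-incomp.

min(Σ*\↓L) = [cccc, 22222, cc2c22].


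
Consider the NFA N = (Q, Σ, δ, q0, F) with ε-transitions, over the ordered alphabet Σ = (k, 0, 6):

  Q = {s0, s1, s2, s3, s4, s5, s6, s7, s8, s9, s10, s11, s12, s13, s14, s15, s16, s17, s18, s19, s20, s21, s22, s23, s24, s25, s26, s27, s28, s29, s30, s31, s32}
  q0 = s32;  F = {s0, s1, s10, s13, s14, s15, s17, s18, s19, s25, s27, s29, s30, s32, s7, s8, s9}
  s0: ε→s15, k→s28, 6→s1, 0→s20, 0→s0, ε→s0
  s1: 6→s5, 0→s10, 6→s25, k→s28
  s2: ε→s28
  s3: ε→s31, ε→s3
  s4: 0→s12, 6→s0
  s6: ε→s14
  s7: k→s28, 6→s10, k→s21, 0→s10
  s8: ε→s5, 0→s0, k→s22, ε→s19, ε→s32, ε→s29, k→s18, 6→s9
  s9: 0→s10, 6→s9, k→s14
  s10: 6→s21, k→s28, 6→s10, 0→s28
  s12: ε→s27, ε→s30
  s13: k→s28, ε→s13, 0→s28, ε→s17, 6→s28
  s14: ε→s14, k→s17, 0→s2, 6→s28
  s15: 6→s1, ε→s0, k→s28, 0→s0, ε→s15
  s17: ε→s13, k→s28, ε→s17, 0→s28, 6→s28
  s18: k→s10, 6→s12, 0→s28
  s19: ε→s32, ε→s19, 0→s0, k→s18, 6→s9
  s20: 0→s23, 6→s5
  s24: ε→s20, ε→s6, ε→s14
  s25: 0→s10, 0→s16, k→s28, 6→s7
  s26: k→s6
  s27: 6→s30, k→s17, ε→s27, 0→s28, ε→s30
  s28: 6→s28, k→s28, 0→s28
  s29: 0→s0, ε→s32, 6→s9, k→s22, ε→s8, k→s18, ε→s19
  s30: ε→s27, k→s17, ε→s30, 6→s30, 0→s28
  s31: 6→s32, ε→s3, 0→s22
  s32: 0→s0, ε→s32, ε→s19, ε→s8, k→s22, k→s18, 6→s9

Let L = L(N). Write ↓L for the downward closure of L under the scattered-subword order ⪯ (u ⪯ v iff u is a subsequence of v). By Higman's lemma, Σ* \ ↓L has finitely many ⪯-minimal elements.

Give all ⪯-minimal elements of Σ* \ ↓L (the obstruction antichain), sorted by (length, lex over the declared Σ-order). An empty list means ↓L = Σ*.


min(Σ*\↓L) = [k0, 0k, kkk, 6k6, 600, 066660].

|Q|=33, |F|=17, |δ|=104 (35 ε).
min D↑ (12 st, q0=0, F={5}): 0:k→1,0→2,6→3 1:k→4,0→5,6→6 2:k→5,0→2,6→7 3:k→8,0→4,6→3 4:k→5,0→5,6→4 5:k→5,0→5,6→5 6:k→9,0→5,6→6 7:k→5,0→4,6→10 8:k→9,0→5,6→5 9:k→5,0→5,6→5 10:k→5,0→4,6→11 11:k→5,0→4,6→4 (ε-aug+det+¬).
'k0': N↓-sim [26, 12, 2] end={s2,s28} rej; 2/2 single-dels accept.
'0k': run [26, 13, 2] end={s21,s28} — reject; 2/2 del acc.
'kkk': |S_i|=[26, 12, 5, 1] end={s28} rej; 3/3 single-dels accept.
'6k6': |S_i|=[26, 16, 6, 1] end={s28} — reject; 3/3 del acc.
'600': run [26, 16, 5, 1] end={s28} rej; 3/3 single-dels accept.
'066660': |S_i|=[26, 13, 8, 7, 4, 3, 1] end={s28} rej; 6/6 single-dels accept.
6 minimals (antichain).


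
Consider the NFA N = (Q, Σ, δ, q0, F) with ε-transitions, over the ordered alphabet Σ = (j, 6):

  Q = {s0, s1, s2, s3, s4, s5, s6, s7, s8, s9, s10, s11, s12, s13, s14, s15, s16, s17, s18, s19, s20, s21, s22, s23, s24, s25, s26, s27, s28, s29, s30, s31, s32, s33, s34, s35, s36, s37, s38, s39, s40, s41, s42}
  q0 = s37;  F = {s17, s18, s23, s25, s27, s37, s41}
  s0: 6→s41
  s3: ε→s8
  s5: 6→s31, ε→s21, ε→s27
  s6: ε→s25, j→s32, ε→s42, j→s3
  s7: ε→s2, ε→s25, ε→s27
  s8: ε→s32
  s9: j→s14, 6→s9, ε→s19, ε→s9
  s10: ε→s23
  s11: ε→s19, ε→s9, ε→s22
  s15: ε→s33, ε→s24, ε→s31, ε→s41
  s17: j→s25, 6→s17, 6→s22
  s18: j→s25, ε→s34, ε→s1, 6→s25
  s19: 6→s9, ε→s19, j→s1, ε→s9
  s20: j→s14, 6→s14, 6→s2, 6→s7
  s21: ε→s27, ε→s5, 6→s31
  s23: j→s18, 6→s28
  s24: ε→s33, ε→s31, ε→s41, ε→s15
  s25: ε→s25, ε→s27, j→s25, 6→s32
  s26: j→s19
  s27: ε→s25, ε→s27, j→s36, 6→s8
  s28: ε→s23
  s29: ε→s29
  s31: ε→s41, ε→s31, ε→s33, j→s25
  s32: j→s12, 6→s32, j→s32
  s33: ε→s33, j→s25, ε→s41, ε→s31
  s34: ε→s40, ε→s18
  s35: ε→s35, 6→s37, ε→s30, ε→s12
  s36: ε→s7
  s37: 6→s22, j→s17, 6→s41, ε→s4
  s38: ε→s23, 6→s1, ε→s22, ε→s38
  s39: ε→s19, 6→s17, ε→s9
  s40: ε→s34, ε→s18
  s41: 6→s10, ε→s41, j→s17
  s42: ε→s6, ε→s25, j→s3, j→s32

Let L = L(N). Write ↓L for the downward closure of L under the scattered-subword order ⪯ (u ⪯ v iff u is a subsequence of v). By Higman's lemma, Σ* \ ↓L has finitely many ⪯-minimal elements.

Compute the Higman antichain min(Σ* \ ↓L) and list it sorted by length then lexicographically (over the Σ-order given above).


|Q|=43, |F|=7, |δ|=98 (58 ε).
min D↑ (7 st, q0=0, F={5}): 0:j→1,6→2 1:j→3,6→1 2:j→1,6→4 3:j→3,6→5 4:j→6,6→4 5:j→5,6→5 6:j→3,6→3.
'jj6': |S_i|=[20, 14, 8, 3] end={s12,s32,s8} ∉↓L; 3/3 deletions ∈↓L.
'66j66': run [20, 18, 17, 12, 8, 3] end={s12,s32,s8} ∉↓L; 5/5 del acc.
2 words, ⪯-incomp.

Antichain: [jj6, 66j66].


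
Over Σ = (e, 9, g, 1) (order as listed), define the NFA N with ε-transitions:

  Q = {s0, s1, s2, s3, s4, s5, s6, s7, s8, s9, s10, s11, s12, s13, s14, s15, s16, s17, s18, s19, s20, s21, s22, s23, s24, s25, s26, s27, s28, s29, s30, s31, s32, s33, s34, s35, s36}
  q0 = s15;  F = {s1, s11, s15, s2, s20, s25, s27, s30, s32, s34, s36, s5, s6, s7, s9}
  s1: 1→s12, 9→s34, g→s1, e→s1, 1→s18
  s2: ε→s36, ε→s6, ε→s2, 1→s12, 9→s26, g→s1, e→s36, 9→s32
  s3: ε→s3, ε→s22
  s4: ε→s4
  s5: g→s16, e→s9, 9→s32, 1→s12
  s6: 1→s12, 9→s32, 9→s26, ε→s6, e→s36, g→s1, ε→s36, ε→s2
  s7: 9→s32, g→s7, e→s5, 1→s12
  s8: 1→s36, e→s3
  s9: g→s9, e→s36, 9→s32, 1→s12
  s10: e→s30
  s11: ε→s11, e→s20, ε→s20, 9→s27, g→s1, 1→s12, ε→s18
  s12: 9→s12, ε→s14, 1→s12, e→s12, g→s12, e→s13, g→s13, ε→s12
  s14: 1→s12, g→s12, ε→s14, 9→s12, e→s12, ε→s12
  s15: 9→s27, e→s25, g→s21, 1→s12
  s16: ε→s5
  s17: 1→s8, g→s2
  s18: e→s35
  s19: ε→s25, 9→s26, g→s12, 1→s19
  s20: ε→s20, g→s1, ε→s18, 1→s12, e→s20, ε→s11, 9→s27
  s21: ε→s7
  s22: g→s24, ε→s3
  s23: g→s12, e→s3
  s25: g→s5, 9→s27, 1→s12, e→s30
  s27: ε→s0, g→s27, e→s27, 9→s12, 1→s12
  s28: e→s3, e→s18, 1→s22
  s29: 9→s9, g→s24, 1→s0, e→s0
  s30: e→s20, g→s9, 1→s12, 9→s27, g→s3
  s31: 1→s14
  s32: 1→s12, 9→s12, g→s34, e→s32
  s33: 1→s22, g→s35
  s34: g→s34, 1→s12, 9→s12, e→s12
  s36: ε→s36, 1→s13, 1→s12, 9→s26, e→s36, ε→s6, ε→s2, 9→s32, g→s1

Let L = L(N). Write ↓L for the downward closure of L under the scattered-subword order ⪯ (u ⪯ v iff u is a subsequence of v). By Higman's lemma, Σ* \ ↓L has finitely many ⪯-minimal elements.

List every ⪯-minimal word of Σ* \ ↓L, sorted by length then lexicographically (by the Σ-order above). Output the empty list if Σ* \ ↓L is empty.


|Q|=37, |F|=15, |δ|=125 (27 ε).
min D↑ (13 st, q0=0, F={4}): 0:e→1,9→2,g→3,1→4 1:e→5,9→2,g→6,1→4 2:e→2,9→4,g→2,1→4 3:e→6,9→7,g→3,1→4 4:e→4,9→4,g→4,1→4 5:e→8,9→2,g→9,1→4 6:e→9,9→7,g→6,1→4 7:e→7,9→4,g→10,1→4 8:e→8,9→2,g→11,1→4 9:e→12,9→7,g→9,1→4 10:e→4,9→4,g→10,1→4 11:e→11,9→10,g→11,1→4 12:e→12,9→7,g→11,1→4 [Hopcroft].
'1': run [27, 5] end={s12,s13,s14,s18,s35} ∉↓L; 1/1 del acc.
'99': N↓-sim [27, 8, 3] end={s12,s13,s14} rej; 2/2 deletions ∈↓L.
'g9ge': run [27, 22, 6, 4, 3] end={s12,s13,s14} rej; 4/4 del acc.
'eeeg9e': run [27, 24, 21, 16, 9, 4, 3] end={s12,s13,s14} rej; 6/6 single-dels accept.
4 obstructions.

Antichain: [1, 99, g9ge, eeeg9e].


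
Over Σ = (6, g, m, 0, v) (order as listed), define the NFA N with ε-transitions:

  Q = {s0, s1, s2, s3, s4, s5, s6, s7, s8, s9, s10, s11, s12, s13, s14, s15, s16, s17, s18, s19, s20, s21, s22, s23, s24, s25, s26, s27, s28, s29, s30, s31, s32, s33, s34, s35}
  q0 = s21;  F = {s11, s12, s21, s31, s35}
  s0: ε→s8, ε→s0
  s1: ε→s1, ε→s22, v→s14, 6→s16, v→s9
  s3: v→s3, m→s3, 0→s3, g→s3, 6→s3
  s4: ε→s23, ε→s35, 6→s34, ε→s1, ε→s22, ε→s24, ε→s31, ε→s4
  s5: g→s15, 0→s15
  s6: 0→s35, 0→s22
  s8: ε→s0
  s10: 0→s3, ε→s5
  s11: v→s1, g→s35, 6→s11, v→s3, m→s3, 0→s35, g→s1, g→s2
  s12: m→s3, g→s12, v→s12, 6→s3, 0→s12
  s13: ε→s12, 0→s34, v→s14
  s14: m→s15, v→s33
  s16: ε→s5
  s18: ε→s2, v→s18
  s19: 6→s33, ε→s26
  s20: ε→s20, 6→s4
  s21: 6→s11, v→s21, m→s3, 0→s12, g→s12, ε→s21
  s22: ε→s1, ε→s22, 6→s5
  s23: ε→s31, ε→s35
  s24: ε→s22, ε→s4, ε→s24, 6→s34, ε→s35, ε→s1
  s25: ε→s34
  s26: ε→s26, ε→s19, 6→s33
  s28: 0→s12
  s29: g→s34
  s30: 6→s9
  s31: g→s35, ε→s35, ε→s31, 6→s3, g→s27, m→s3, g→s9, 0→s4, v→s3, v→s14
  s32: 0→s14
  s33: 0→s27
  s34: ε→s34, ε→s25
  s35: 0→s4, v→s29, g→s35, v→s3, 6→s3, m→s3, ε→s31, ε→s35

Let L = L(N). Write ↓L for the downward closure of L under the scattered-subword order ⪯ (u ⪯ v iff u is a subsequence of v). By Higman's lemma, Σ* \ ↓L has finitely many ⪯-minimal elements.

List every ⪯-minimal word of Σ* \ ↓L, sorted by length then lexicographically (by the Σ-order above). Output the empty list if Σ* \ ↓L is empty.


Antichain: [m, 6v, g6, 06].

|Q|=36, |F|=5, |δ|=98 (37 ε).
min D↑ (5 st, q0=0, F={3}): 0:6→1,g→2,m→3,0→2,v→0 1:6→1,g→4,m→3,0→4,v→3 2:6→3,g→2,m→3,0→2,v→2 3:6→3,g→3,m→3,0→3,v→3 4:6→3,g→4,m→3,0→4,v→3 [Hopcroft].
'm': |S_i|=[22, 2] end={s15,s3} ∉↓L; 1/1 single-dels accept.
'6v': N↓-sim [22, 20, 13] end={s1,s14,s15,s16,s22,s25,s27,s29,s3,s33,s34,s5,…} — reject; 2/2 deletions ∈↓L.
'g6': run [22, 20, 6] end={s15,s16,s25,s3,s34,s5} — reject; 2/2 del acc.
'06': run [22, 19, 6] end={s15,s16,s25,s3,s34,s5} — reject; 2/2 single-dels accept.
4 minimals (antichain).


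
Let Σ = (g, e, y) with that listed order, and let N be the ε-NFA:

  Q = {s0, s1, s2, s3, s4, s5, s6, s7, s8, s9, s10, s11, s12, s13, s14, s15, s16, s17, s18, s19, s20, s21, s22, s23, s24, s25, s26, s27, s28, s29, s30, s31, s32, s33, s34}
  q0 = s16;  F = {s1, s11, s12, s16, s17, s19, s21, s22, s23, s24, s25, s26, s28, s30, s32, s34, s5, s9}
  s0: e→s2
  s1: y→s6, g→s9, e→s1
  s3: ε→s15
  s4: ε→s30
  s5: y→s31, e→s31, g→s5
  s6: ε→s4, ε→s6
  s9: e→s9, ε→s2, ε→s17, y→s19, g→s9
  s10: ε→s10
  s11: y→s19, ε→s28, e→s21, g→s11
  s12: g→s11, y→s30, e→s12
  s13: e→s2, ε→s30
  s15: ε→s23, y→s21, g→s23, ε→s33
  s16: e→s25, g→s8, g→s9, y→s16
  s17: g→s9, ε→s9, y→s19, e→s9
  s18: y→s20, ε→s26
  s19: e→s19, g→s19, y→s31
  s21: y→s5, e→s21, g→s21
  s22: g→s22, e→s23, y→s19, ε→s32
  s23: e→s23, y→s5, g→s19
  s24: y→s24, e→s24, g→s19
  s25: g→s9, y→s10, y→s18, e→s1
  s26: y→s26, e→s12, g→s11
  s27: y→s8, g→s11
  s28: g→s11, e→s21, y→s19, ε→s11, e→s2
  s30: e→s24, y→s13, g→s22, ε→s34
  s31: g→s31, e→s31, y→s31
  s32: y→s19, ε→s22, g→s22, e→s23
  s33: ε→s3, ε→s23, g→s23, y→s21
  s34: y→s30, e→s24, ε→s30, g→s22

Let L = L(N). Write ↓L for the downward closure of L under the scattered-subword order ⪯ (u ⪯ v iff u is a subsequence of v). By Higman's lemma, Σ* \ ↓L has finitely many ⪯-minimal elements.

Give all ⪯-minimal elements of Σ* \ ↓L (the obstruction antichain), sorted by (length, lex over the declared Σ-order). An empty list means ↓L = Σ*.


|Q|=35, |F|=18, |δ|=89 (20 ε).
min D↑ (15 st, q0=0, F={6}): 0:g→1,e→2,y→0 1:g→1,e→1,y→3 2:g→1,e→4,y→5 3:g→3,e→3,y→6 4:g→1,e→4,y→7 5:g→8,e→9,y→5 6:g→6,e→6,y→6 7:g→10,e→11,y→7 8:g→8,e→12,y→3 9:g→8,e→9,y→7 10:g→10,e→13,y→3 11:g→3,e→11,y→11 12:g→12,e→12,y→14 13:g→3,e→13,y→14 14:g→14,e→6,y→6.
'gyy': N↓-sim [27, 13, 3, 1] end={s31} ∉↓L; 3/3 single-dels accept.
'eeyegy': |S_i|=[27, 25, 20, 13, 6, 3, 1] end={s31} ∉↓L; 6/6 deletions ∈↓L.
'eygeye': N↓-sim [27, 25, 21, 10, 6, 2, 1] end={s31} ∉↓L; 6/6 del acc.
3 words, ⪯-incomp.

min(Σ*\↓L) = [gyy, eeyegy, eygeye].


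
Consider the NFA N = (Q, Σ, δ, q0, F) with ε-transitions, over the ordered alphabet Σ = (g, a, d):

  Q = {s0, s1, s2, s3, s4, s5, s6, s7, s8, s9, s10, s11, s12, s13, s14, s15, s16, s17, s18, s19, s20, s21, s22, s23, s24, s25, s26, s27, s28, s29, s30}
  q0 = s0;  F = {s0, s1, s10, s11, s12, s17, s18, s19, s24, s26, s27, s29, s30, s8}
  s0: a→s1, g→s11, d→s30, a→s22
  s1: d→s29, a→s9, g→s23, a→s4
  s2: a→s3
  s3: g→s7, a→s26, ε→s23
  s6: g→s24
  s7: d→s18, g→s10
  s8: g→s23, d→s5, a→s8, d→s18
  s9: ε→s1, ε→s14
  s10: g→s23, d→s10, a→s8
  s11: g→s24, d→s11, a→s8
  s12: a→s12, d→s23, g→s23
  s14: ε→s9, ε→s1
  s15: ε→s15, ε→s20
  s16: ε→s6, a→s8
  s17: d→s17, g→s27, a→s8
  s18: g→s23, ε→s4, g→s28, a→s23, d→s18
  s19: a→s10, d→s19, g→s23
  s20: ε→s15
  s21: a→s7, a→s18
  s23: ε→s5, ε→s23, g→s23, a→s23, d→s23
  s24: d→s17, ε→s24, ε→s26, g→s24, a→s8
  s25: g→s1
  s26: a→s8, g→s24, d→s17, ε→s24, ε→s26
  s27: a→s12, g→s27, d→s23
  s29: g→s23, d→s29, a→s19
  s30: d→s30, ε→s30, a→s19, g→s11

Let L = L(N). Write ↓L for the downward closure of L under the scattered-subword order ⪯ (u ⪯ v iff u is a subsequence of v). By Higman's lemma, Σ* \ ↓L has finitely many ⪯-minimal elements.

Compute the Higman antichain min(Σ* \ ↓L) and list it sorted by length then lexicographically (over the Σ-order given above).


min(Σ*\↓L) = [ag, gada, ggdgd, daaada].

|Q|=31, |F|=14, |δ|=76 (17 ε).
min D↑ (14 st, q0=0, F={6}): 0:g→1,a→2,d→3 1:g→4,a→5,d→1 2:g→6,a→2,d→7 3:g→1,a→8,d→3 4:g→4,a→5,d→9 5:g→6,a→5,d→10 6:g→6,a→6,d→6 7:g→6,a→8,d→7 8:g→6,a→11,d→8 9:g→12,a→5,d→9 10:g→6,a→6,d→10 11:g→6,a→5,d→11 12:g→12,a→13,d→6 13:g→6,a→13,d→6 [Hopcroft].
'ag': run [21, 14, 3] end={s23,s28,s5} ∉↓L; 2/2 del acc.
'gada': N↓-sim [21, 12, 7, 5, 2] end={s23,s5} ∉↓L; 4/4 deletions ∈↓L.
'ggdgd': run [21, 12, 11, 9, 5, 2] end={s23,s5} ∉↓L; 5/5 del acc.
'daaada': |S_i|=[21, 16, 9, 8, 7, 5, 2] end={s23,s5} — reject; 6/6 deletions ∈↓L.
4 obstructions.
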